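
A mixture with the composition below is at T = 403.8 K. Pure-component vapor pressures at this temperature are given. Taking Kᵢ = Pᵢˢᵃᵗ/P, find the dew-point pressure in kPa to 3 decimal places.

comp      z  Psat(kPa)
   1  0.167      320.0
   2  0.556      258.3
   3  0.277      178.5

At the dew point ψ → 1, so Σzᵢ/Kᵢ = 1 with Kᵢ = Pᵢˢᵃᵗ/P ⇒ 1/P = Σzᵢ/Pᵢˢᵃᵗ.
1/P = 0.167/320.0 + 0.556/258.3 + 0.277/178.5 = 0.004226 ⇒ P = 236.617 kPa

Pdew = 236.617 kPa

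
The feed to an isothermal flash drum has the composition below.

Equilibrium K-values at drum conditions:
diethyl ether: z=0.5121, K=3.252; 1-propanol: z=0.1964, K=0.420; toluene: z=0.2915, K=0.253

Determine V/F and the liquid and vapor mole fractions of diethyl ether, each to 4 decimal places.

V/F = 0.5307, x_diethyl ether = 0.2333, y_diethyl ether = 0.7586

Material balance + equilibrium reduce to Σ zᵢ(Kᵢ−1)/(1+V/F(Kᵢ−1)) = 0.
Check two-phase: ΣzᵢKᵢ = 1.8216 > 1 and Σzᵢ/Kᵢ = 1.7773 > 1, so g(0) = 0.8216 > 0 and g(1) = -0.7773 < 0.
Newton iteration, V/F⁰ = 0.43:
  V/F = 0.4300: g = 0.11334, g' = -1.1406 → V/F = 0.5294
  V/F = 0.5294: g = 0.00152, g' = -1.1231 → V/F = 0.5307
Converged at V/F = 0.5307.
Compositions from xᵢ = zᵢ/(1+V/F(Kᵢ−1)), yᵢ = Kᵢxᵢ:
  diethyl ether: x = 0.2333, y = 0.7586
  1-propanol: x = 0.2837, y = 0.1192
  toluene: x = 0.4830, y = 0.1222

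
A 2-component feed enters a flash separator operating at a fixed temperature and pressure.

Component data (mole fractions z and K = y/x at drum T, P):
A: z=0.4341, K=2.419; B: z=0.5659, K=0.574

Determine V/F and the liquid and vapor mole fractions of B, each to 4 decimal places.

V/F = 0.6202, x_B = 0.7691, y_B = 0.4415

Rachford–Rice: g(V/F) = Σ zᵢ(Kᵢ−1)/(1+V/F(Kᵢ−1)) = 0.
Feasibility: ΣzᵢKᵢ = 1.3749, Σzᵢ/Kᵢ = 1.1653 — both > 1, two phases present.
Newton–Raphson from V/F = 0.69:
  V/F = 0.6900: g = -0.03019, g' = -0.4292 → V/F = 0.6197
  V/F = 0.6197: g = 0.00024, g' = -0.4371 → V/F = 0.6202
Converged at V/F = 0.6202.
Compositions from xᵢ = zᵢ/(1+V/F(Kᵢ−1)), yᵢ = Kᵢxᵢ:
  A: x = 0.2309, y = 0.5585
  B: x = 0.7691, y = 0.4415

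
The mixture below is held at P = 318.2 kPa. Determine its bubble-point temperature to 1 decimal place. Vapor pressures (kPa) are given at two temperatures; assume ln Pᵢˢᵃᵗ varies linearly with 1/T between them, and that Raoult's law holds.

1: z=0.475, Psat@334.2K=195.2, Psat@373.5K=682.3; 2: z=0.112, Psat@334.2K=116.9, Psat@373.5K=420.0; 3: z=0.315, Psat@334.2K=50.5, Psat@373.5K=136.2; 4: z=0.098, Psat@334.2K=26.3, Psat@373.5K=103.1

Bubble-point temperature: ΣzᵢPᵢˢᵃᵗ(T) = P. Interpolate ln Pᵢˢᵃᵗ = aᵢ + bᵢ/T.
  T = 334.2 K: ΣzᵢPᵢˢᵃᵗ = 124.30 kPa
  T = 373.5 K: ΣzᵢPᵢˢᵃᵗ = 424.14 kPa
  T = 353.9 K: ΣzᵢPᵢˢᵃᵗ = 237.72 kPa
  T = 363.7 K: ΣzᵢPᵢˢᵃᵗ = 319.95 kPa
  T = 358.8 K: ΣzᵢPᵢˢᵃᵗ = 276.33 kPa
  T = 361.2 K: ΣzᵢPᵢˢᵃᵗ = 297.04 kPa
Interpolating between 361.2 K and 363.7 K gives T ≈ 363.5 K.

T = 363.5 K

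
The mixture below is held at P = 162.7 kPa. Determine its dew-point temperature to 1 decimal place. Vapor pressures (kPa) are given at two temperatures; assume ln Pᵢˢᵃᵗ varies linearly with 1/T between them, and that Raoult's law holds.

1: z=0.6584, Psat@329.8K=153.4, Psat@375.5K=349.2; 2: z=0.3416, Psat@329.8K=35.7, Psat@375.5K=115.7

T = 363.9 K

Dew-point temperature: Σzᵢ·P/Pᵢˢᵃᵗ(T) = 1. Interpolate ln Pᵢˢᵃᵗ = aᵢ + bᵢ/T.
  T = 329.8 K: ΣzᵢP/Pᵢˢᵃᵗ = 2.2551
  T = 375.5 K: ΣzᵢP/Pᵢˢᵃᵗ = 0.7871
  T = 352.6 K: ΣzᵢP/Pᵢˢᵃᵗ = 1.2846
  T = 364.1 K: ΣzᵢP/Pᵢˢᵃᵗ = 0.9960
  T = 358.4 K: ΣzᵢP/Pᵢˢᵃᵗ = 1.1273
  T = 361.2 K: ΣzᵢP/Pᵢˢᵃᵗ = 1.0602
Interpolating between 361.2 K and 364.1 K gives T ≈ 363.9 K.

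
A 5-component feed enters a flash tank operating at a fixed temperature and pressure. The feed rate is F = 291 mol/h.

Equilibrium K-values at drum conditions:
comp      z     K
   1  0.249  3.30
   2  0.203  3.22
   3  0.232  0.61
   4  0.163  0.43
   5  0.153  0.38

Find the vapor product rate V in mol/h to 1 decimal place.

Rachford–Rice: g(β) = Σ zᵢ(Kᵢ−1)/(1+β(Kᵢ−1)) = 0.
g(0) = ΣzᵢKᵢ − 1 = 0.745 and g(1) = 1 − Σzᵢ/Kᵢ = -0.301, so a root lies in (0, 1).
Newton–Raphson from β = 0.57:
  β = 0.570: g = 0.0461, g' = -0.757 → β = 0.631
  β = 0.631: g = 0.0005, g' = -0.743 → β = 0.632
Converged at β = 0.632.
Then V = β·F = 0.6316·291 = 183.8 mol/h and L = F − V = 107.2 mol/h.

V = 183.8 mol/h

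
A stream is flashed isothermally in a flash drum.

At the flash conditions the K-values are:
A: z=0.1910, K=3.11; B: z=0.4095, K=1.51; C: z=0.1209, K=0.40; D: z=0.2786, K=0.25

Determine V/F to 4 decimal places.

Rachford–Rice: g(V/F) = Σ zᵢ(Kᵢ−1)/(1+V/F(Kᵢ−1)) = 0.
Check two-phase: ΣzᵢKᵢ = 1.3304 > 1 and Σzᵢ/Kᵢ = 1.7493 > 1, so g(0) = 0.3304 > 0 and g(1) = -0.7493 < 0.
Newton iteration, V/F⁰ = 0.5:
  V/F = 0.5000: g = -0.07543, g' = -0.7590 → V/F = 0.4006
  V/F = 0.4006: g = -0.00238, g' = -0.7188 → V/F = 0.3973
Converged at V/F = 0.3973.

V/F = 0.3973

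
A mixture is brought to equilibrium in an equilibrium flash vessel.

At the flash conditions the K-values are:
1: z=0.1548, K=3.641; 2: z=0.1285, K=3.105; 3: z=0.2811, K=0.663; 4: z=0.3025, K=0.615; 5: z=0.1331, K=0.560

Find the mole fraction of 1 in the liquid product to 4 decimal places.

x_1 = 0.0707

Let ψ = V/F and solve Σ zᵢ(Kᵢ−1)/(1+ψ(Kᵢ−1)) = 0.
Check two-phase: ΣzᵢKᵢ = 1.4096 > 1 and Σzᵢ/Kᵢ = 1.2374 > 1, so g(0) = 0.4096 > 0 and g(1) = -0.2374 < 0.
Newton iteration, ψ⁰ = 0.64:
  ψ = 0.6400: g = -0.08964, g' = -0.4333 → ψ = 0.4331
  ψ = 0.4331: g = 0.00913, g' = -0.5384 → ψ = 0.4501
  ψ = 0.4501: g = 0.00011, g' = -0.5255 → ψ = 0.4503
Converged at ψ = 0.4503.
Compositions from xᵢ = zᵢ/(1+ψ(Kᵢ−1)), yᵢ = Kᵢxᵢ:
  1: x = 0.0707, y = 0.2574
  2: x = 0.0660, y = 0.2048
  3: x = 0.3314, y = 0.2197
  4: x = 0.3659, y = 0.2251
  5: x = 0.1660, y = 0.0930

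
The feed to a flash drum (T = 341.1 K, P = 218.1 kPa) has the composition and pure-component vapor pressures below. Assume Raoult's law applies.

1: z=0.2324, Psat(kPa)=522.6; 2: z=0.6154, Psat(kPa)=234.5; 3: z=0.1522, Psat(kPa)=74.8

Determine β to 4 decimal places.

Raoult's law: Kᵢ = Pᵢˢᵃᵗ/P = Pᵢˢᵃᵗ/218.1.
  K_1 = 522.6/218.1 = 2.396149, K_2 = 234.5/218.1 = 1.075195, K_3 = 74.8/218.1 = 0.342962
Rachford–Rice: g(β) = Σ zᵢ(Kᵢ−1)/(1+β(Kᵢ−1)) = 0.
Feasibility: ΣzᵢKᵢ = 1.2707, Σzᵢ/Kᵢ = 1.1131 — both > 1, two phases present.
Newton iteration, β⁰ = 0.5:
  β = 0.5000: g = 0.08675, g' = -0.3061 → β = 0.7834
  β = 0.7834: g = -0.00742, g' = -0.3855 → β = 0.7642
  β = 0.7642: g = -0.00011, g' = -0.3742 → β = 0.7639
Converged at β = 0.7639.

β = 0.7639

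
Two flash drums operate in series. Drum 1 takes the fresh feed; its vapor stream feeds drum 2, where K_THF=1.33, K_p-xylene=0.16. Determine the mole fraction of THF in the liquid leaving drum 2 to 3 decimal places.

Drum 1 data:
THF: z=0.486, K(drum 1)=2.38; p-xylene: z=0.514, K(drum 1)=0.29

x_THF (drum 2) = 0.718

Drum 1:
Rachford–Rice: g(ψ₁) = Σ zᵢ(Kᵢ−1)/(1+ψ₁(Kᵢ−1)) = 0.
Check two-phase: ΣzᵢKᵢ = 1.306 > 1 and Σzᵢ/Kᵢ = 1.977 > 1, so g(0) = 0.306 > 0 and g(1) = -0.977 < 0.
Binary case is linear: z₁(K₁−1)(1+ψ₁(K₂−1)) + z₂(K₂−1)(1+ψ₁(K₁−1)) = 0
⇒ ψ₁ = [z₁(K₁−1)+z₂(K₂−1)] / [−(K₁−1)(K₂−1)] = 0.3057/0.9798 = 0.312
Drum-1 compositions:
  THF: x = 0.340, y = 0.809
  p-xylene: x = 0.660, y = 0.191
Drum-2 feed = drum-1 vapor: z₂ = (0.8085, 0.1915).
Drum 2:
Rachford–Rice: g(ψ₂) = Σ zᵢ(Kᵢ−1)/(1+ψ₂(Kᵢ−1)) = 0.
Check two-phase: ΣzᵢKᵢ = 1.106 > 1 and Σzᵢ/Kᵢ = 1.805 > 1, so g(0) = 0.106 > 0 and g(1) = -0.805 < 0.
Binary case is linear: z₁(K₁−1)(1+ψ₂(K₂−1)) + z₂(K₂−1)(1+ψ₂(K₁−1)) = 0
⇒ ψ₂ = [z₁(K₁−1)+z₂(K₂−1)] / [−(K₁−1)(K₂−1)] = 0.1060/0.2772 = 0.382
  THF: x = 0.718, y = 0.955
  p-xylene: x = 0.282, y = 0.045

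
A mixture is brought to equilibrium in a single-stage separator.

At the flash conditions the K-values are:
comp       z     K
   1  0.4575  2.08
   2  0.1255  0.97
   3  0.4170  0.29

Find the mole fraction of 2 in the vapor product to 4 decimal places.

y_2 = 0.1228

Let β = V/F and solve Σ zᵢ(Kᵢ−1)/(1+β(Kᵢ−1)) = 0.
g(0) = ΣzᵢKᵢ − 1 = 0.1943 and g(1) = 1 − Σzᵢ/Kᵢ = -0.7873, so a root lies in (0, 1).
Iterate (Newton) starting at β = 0.5:
  β = 0.5000: g = -0.14200, g' = -0.7304 → β = 0.3056
  β = 0.3056: g = -0.01041, g' = -0.6446 → β = 0.2894
Converged at β = 0.2894.
Compositions from xᵢ = zᵢ/(1+β(Kᵢ−1)), yᵢ = Kᵢxᵢ:
  1: x = 0.3486, y = 0.7250
  2: x = 0.1266, y = 0.1228
  3: x = 0.5248, y = 0.1522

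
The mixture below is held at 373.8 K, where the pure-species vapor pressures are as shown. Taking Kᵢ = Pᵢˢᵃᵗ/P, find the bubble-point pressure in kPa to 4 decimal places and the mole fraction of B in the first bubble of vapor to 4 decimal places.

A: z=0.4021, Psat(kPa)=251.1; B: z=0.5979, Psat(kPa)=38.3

Pbub = 123.8669 kPa, y_B = 0.1849

At the bubble point ψ → 0, so ΣzᵢKᵢ = 1 with Kᵢ = Pᵢˢᵃᵗ/P ⇒ P = ΣzᵢPᵢˢᵃᵗ.
P = 0.4021·251.1 + 0.5979·38.3 = 123.8669 kPa
yᵢ = zᵢPᵢˢᵃᵗ/P ⇒ y_B = 0.5979·38.3/123.8669 = 0.1849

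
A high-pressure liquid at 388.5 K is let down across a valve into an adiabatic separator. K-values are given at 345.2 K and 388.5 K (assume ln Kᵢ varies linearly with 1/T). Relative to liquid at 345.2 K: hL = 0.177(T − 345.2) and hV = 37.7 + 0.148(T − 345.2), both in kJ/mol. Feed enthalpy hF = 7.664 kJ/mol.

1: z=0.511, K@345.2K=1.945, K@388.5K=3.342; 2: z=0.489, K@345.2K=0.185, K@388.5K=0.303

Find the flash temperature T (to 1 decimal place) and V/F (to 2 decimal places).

T = 349.9 K, V/F = 0.18

Adiabatic flash: solve Rachford–Rice at each trial T, then check hF = ψ·hV(T) + (1−ψ)·hL(T).
  T = 345.2 K: K = (1.945, 0.185), RR gives ψ = 0.110, H_out = 4.129 kJ/mol
  T = 388.5 K: K = (3.342, 0.303), RR gives ψ = 0.524, H_out = 26.774 kJ/mol
  T = 366.9 K: K = (2.592, 0.240), RR gives ψ = 0.366, H_out = 17.393 kJ/mol
  T = 356.0 K: K = (2.254, 0.212), RR gives ψ = 0.258, H_out = 11.562 kJ/mol
  T = 350.6 K: K = (2.096, 0.198), RR gives ψ = 0.191, H_out = 8.129 kJ/mol
  T = 347.9 K: K = (2.020, 0.191), RR gives ψ = 0.152, H_out = 6.214 kJ/mol
  T = 349.2 K: K = (2.056, 0.195), RR gives ψ = 0.172, H_out = 7.155 kJ/mol
Linear interpolation between T = 349.2 (H_out = 7.155) and T = 350.6 (H_out = 8.129) on hF = 7.664 gives T ≈ 349.9 K, at which ψ = 0.18.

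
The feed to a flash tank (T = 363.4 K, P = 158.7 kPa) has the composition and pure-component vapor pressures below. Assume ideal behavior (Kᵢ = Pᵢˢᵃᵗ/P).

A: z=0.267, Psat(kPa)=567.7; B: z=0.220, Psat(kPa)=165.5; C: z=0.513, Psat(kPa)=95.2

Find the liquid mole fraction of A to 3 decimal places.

Raoult's law: Kᵢ = Pᵢˢᵃᵗ/P = Pᵢˢᵃᵗ/158.7.
  K_A = 567.7/158.7 = 3.57719, K_B = 165.5/158.7 = 1.04285, K_C = 95.2/158.7 = 0.59987
Material balance + equilibrium reduce to Σ zᵢ(Kᵢ−1)/(1+β(Kᵢ−1)) = 0.
Feasibility: ΣzᵢKᵢ = 1.492, Σzᵢ/Kᵢ = 1.141 — both > 1, two phases present.
Newton–Raphson from β = 0.68:
  β = 0.680: g = -0.0228, g' = -0.389 → β = 0.621
  β = 0.621: g = 0.0005, g' = -0.408 → β = 0.623
Converged at β = 0.623.
Compositions from xᵢ = zᵢ/(1+β(Kᵢ−1)), yᵢ = Kᵢxᵢ:
  A: x = 0.103, y = 0.367
  B: x = 0.214, y = 0.223
  C: x = 0.683, y = 0.410

x_A = 0.103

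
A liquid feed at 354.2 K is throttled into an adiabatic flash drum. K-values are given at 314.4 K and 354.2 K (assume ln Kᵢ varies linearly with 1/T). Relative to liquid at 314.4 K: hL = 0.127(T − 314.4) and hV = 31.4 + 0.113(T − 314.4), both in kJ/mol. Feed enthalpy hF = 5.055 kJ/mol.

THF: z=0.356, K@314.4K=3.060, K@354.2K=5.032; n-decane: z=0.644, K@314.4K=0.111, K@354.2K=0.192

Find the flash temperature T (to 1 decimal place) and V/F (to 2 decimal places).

Adiabatic flash: solve Rachford–Rice at each trial T, then check hF = ψ·hV(T) + (1−ψ)·hL(T).
  T = 314.4 K: K = (3.060, 0.111), RR gives ψ = 0.088, H_out = 2.758 kJ/mol
  T = 354.2 K: K = (5.032, 0.192), RR gives ψ = 0.281, H_out = 13.717 kJ/mol
  T = 334.3 K: K = (3.983, 0.148), RR gives ψ = 0.202, H_out = 8.817 kJ/mol
  T = 324.4 K: K = (3.507, 0.129), RR gives ψ = 0.152, H_out = 6.018 kJ/mol
  T = 319.4 K: K = (3.280, 0.120), RR gives ψ = 0.122, H_out = 4.456 kJ/mol
  T = 321.9 K: K = (3.392, 0.124), RR gives ψ = 0.137, H_out = 5.252 kJ/mol
  T = 320.6 K: K = (3.333, 0.122), RR gives ψ = 0.129, H_out = 4.842 kJ/mol
Linear interpolation between T = 320.6 (H_out = 4.842) and T = 321.9 (H_out = 5.252) on hF = 5.055 gives T ≈ 321.3 K, at which ψ = 0.13.

T = 321.3 K, V/F = 0.13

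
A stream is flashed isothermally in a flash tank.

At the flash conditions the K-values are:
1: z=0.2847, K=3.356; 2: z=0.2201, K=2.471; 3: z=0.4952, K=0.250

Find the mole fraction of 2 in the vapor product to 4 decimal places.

y_2 = 0.3375

Newton–Raphson from ψ = 0.5:
  ψ = 0.5000: g = -0.09972, g' = -1.2043 → ψ = 0.4172
  ψ = 0.4172: g = -0.00163, g' = -1.1748 → ψ = 0.4158
Converged at ψ = 0.4158.
Compositions from xᵢ = zᵢ/(1+ψ(Kᵢ−1)), yᵢ = Kᵢxᵢ:
  1: x = 0.1438, y = 0.4826
  2: x = 0.1366, y = 0.3375
  3: x = 0.7196, y = 0.1799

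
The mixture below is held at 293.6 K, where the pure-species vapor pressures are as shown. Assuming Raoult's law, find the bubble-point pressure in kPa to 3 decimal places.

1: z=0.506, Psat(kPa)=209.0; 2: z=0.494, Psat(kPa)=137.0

Pbub = 173.432 kPa

At the bubble point ψ → 0, so ΣzᵢKᵢ = 1 with Kᵢ = Pᵢˢᵃᵗ/P ⇒ P = ΣzᵢPᵢˢᵃᵗ.
P = 0.506·209.0 + 0.494·137.0 = 173.432 kPa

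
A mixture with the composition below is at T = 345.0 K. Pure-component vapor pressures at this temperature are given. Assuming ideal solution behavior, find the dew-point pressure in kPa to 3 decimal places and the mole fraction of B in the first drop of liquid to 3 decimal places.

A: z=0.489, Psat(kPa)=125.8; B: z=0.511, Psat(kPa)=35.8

At the dew point ψ → 1, so Σzᵢ/Kᵢ = 1 with Kᵢ = Pᵢˢᵃᵗ/P ⇒ 1/P = Σzᵢ/Pᵢˢᵃᵗ.
1/P = 0.489/125.8 + 0.511/35.8 = 0.018161 ⇒ P = 55.063 kPa
xᵢ = zᵢP/Pᵢˢᵃᵗ ⇒ x_B = 0.511·55.063/35.8 = 0.786

Pdew = 55.063 kPa, x_B = 0.786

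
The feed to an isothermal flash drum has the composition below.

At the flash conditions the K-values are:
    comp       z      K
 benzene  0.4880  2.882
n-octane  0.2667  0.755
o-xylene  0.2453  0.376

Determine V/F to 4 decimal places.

Rachford–Rice: g(V/F) = Σ zᵢ(Kᵢ−1)/(1+V/F(Kᵢ−1)) = 0.
g(0) = ΣzᵢKᵢ − 1 = 0.7000 and g(1) = 1 − Σzᵢ/Kᵢ = -0.1750, so a root lies in (0, 1).
Newton iteration, V/F⁰ = 0.5:
  V/F = 0.5000: g = 0.17622, g' = -0.6814 → V/F = 0.7586
  V/F = 0.7586: g = 0.00738, g' = -0.6618 → V/F = 0.7698
  V/F = 0.7698: g = -0.00002, g' = -0.6663 → V/F = 0.7697
Converged at V/F = 0.7697.

V/F = 0.7697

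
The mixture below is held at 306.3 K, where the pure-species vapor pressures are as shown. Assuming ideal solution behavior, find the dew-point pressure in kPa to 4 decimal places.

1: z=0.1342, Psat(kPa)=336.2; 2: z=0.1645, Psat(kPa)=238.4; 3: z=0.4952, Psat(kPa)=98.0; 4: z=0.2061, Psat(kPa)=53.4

Pdew = 99.9820 kPa

At the dew point ψ → 1, so Σzᵢ/Kᵢ = 1 with Kᵢ = Pᵢˢᵃᵗ/P ⇒ 1/P = Σzᵢ/Pᵢˢᵃᵗ.
1/P = 0.1342/336.2 + 0.1645/238.4 + 0.4952/98.0 + 0.2061/53.4 = 0.0100018 ⇒ P = 99.9820 kPa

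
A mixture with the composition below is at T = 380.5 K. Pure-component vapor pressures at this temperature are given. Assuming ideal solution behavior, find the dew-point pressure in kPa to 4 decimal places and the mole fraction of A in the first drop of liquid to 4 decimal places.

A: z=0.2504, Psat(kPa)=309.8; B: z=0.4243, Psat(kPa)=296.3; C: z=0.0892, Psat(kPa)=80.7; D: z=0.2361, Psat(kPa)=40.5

At the dew point ψ → 1, so Σzᵢ/Kᵢ = 1 with Kᵢ = Pᵢˢᵃᵗ/P ⇒ 1/P = Σzᵢ/Pᵢˢᵃᵗ.
1/P = 0.2504/309.8 + 0.4243/296.3 + 0.0892/80.7 + 0.2361/40.5 = 0.0091752 ⇒ P = 108.9893 kPa
xᵢ = zᵢP/Pᵢˢᵃᵗ ⇒ x_A = 0.2504·108.9893/309.8 = 0.0881

Pdew = 108.9893 kPa, x_A = 0.0881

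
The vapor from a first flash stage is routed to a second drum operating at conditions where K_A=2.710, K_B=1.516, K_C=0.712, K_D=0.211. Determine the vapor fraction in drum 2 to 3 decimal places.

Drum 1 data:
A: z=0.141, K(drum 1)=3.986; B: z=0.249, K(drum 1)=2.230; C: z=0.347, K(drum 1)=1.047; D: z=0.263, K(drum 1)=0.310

Drum 1:
Iterate (Newton) starting at ψ₁ = 0.34:
  ψ₁ = 0.340: g = 0.2038, g' = -0.711 → ψ₁ = 0.627
  ψ₁ = 0.627: g = 0.0158, g' = -0.662 → ψ₁ = 0.650
Converged at ψ₁ = 0.650.
Drum-1 compositions:
  A: x = 0.048, y = 0.191
  B: x = 0.138, y = 0.309
  C: x = 0.337, y = 0.353
  D: x = 0.477, y = 0.148
Drum-2 feed = drum-1 vapor: z₂ = (0.1911, 0.3085, 0.3525, 0.1479).
Drum 2:
Rachford–Rice: g(ψ₂) = Σ zᵢ(Kᵢ−1)/(1+ψ₂(Kᵢ−1)) = 0.
g(0) = ΣzᵢKᵢ − 1 = 0.268 and g(1) = 1 − Σzᵢ/Kᵢ = -0.470, so a root lies in (0, 1).
Newton–Raphson from ψ₂ = 0.5:
  ψ₂ = 0.500: g = -0.0086, g' = -0.505 → ψ₂ = 0.483
Converged at ψ₂ = 0.483.
  A: x = 0.105, y = 0.284
  B: x = 0.247, y = 0.374
  C: x = 0.409, y = 0.292
  D: x = 0.239, y = 0.050

V/F (drum 2) = 0.483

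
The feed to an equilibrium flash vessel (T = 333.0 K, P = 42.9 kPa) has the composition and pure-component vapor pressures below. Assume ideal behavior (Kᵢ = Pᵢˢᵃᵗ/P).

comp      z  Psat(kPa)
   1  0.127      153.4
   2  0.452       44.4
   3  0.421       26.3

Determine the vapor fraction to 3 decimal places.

Raoult's law: Kᵢ = Pᵢˢᵃᵗ/P = Pᵢˢᵃᵗ/42.9.
  K_1 = 153.4/42.9 = 3.57576, K_2 = 44.4/42.9 = 1.03497, K_3 = 26.3/42.9 = 0.61305
Material balance + equilibrium reduce to Σ zᵢ(Kᵢ−1)/(1+ψ(Kᵢ−1)) = 0.
Feasibility: ΣzᵢKᵢ = 1.180, Σzᵢ/Kᵢ = 1.159 — both > 1, two phases present.
Newton iteration, ψ⁰ = 0.61:
  ψ = 0.610: g = -0.0705, g' = -0.236 → ψ = 0.311
  ψ = 0.311: g = 0.0120, g' = -0.342 → ψ = 0.346
  ψ = 0.346: g = 0.0004, g' = -0.320 → ψ = 0.348
Converged at ψ = 0.348.

ψ = 0.348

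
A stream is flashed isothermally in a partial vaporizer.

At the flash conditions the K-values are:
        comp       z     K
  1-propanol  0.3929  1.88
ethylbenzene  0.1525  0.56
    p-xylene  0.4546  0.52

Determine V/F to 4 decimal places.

Material balance + equilibrium reduce to Σ zᵢ(Kᵢ−1)/(1+V/F(Kᵢ−1)) = 0.
g(0) = ΣzᵢKᵢ − 1 = 0.0604 and g(1) = 1 − Σzᵢ/Kᵢ = -0.3555, so a root lies in (0, 1).
Newton iteration, V/F⁰ = 0.5:
  V/F = 0.5000: g = -0.13304, g' = -0.3766 → V/F = 0.1467
  V/F = 0.1467: g = -0.00026, g' = -0.3936 → V/F = 0.1461
Converged at V/F = 0.1461.

V/F = 0.1461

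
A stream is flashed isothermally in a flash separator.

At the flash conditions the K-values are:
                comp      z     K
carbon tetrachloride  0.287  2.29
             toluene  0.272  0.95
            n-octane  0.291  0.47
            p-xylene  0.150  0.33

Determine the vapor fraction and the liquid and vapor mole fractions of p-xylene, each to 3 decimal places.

Iterate (Newton) starting at ψ = 0.5:
  ψ = 0.500: g = -0.1498, g' = -0.481 → ψ = 0.188
  ψ = 0.188: g = -0.0022, g' = -0.499 → ψ = 0.184
Converged at ψ = 0.184.
Compositions from xᵢ = zᵢ/(1+ψ(Kᵢ−1)), yᵢ = Kᵢxᵢ:
  carbon tetrachloride: x = 0.232, y = 0.531
  toluene: x = 0.275, y = 0.261
  n-octane: x = 0.322, y = 0.152
  p-xylene: x = 0.171, y = 0.056

ψ = 0.184, x_p-xylene = 0.171, y_p-xylene = 0.056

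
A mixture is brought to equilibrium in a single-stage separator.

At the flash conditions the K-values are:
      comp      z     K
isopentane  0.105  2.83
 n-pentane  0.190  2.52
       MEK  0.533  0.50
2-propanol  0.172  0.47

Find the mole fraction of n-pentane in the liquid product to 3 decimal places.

Rachford–Rice: g(V/F) = Σ zᵢ(Kᵢ−1)/(1+V/F(Kᵢ−1)) = 0.
Check two-phase: ΣzᵢKᵢ = 1.123 > 1 and Σzᵢ/Kᵢ = 1.544 > 1, so g(0) = 0.123 > 0 and g(1) = -0.544 < 0.
Newton–Raphson from V/F = 0.5:
  V/F = 0.500: g = -0.2149, g' = -0.564 → V/F = 0.119
  V/F = 0.119: g = 0.0218, g' = -0.758 → V/F = 0.148
Converged at V/F = 0.148.
Compositions from xᵢ = zᵢ/(1+V/F(Kᵢ−1)), yᵢ = Kᵢxᵢ:
  isopentane: x = 0.083, y = 0.234
  n-pentane: x = 0.155, y = 0.391
  MEK: x = 0.576, y = 0.288
  2-propanol: x = 0.187, y = 0.088

x_n-pentane = 0.155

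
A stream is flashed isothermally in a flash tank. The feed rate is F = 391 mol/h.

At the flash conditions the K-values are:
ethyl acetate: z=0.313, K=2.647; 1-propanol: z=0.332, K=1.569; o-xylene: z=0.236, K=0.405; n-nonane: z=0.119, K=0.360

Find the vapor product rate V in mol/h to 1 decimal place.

Rachford–Rice: g(β) = Σ zᵢ(Kᵢ−1)/(1+β(Kᵢ−1)) = 0.
Check two-phase: ΣzᵢKᵢ = 1.488 > 1 and Σzᵢ/Kᵢ = 1.243 > 1, so g(0) = 0.488 > 0 and g(1) = -0.243 < 0.
Iterate (Newton) starting at β = 0.6:
  β = 0.600: g = 0.0581, g' = -0.605 → β = 0.696
  β = 0.696: g = -0.0015, g' = -0.641 → β = 0.694
Converged at β = 0.694.
Then V = β·F = 0.6937·391 = 271.2 mol/h and L = F − V = 119.8 mol/h.

V = 271.2 mol/h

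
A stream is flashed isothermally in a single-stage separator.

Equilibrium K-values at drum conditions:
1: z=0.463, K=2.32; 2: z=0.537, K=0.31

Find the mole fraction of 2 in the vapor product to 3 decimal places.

y_2 = 0.204

Rachford–Rice: g(V/F) = Σ zᵢ(Kᵢ−1)/(1+V/F(Kᵢ−1)) = 0.
Check two-phase: ΣzᵢKᵢ = 1.241 > 1 and Σzᵢ/Kᵢ = 1.932 > 1, so g(0) = 0.241 > 0 and g(1) = -0.932 < 0.
Newton iteration, V/F⁰ = 0.5:
  V/F = 0.500: g = -0.1975, g' = -0.889 → V/F = 0.278
  V/F = 0.278: g = -0.0112, g' = -0.823 → V/F = 0.264
Converged at V/F = 0.264.
Compositions from xᵢ = zᵢ/(1+V/F(Kᵢ−1)), yᵢ = Kᵢxᵢ:
  1: x = 0.343, y = 0.796
  2: x = 0.657, y = 0.204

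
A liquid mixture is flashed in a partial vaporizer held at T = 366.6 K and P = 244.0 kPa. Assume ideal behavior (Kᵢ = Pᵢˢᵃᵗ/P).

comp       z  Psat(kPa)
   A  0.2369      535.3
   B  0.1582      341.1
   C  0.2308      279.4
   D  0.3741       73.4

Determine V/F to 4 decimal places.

Raoult's law: Kᵢ = Pᵢˢᵃᵗ/P = Pᵢˢᵃᵗ/244.0.
  K_A = 535.3/244.0 = 2.193852, K_B = 341.1/244.0 = 1.397951, K_C = 279.4/244.0 = 1.145082, K_D = 73.4/244.0 = 0.300820
Material balance + equilibrium reduce to Σ zᵢ(Kᵢ−1)/(1+V/F(Kᵢ−1)) = 0.
g(0) = ΣzᵢKᵢ − 1 = 0.1177 and g(1) = 1 − Σzᵢ/Kᵢ = -0.6663, so a root lies in (0, 1).
Newton–Raphson from V/F = 0.5:
  V/F = 0.5000: g = -0.14132, g' = -0.5864 → V/F = 0.2590
  V/F = 0.2590: g = -0.01403, g' = -0.4948 → V/F = 0.2306
Converged at V/F = 0.2306.

V/F = 0.2306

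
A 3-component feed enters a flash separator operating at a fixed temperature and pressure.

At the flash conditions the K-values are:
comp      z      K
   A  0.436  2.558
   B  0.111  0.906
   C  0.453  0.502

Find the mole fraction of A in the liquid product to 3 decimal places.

Material balance + equilibrium reduce to Σ zᵢ(Kᵢ−1)/(1+ψ(Kᵢ−1)) = 0.
g(0) = ΣzᵢKᵢ − 1 = 0.443 and g(1) = 1 − Σzᵢ/Kᵢ = -0.195, so a root lies in (0, 1).
Iterate (Newton) starting at ψ = 0.5:
  ψ = 0.500: g = 0.0705, g' = -0.535 → ψ = 0.632
  ψ = 0.632: g = 0.0020, g' = -0.509 → ψ = 0.636
Converged at ψ = 0.636.
Compositions from xᵢ = zᵢ/(1+ψ(Kᵢ−1)), yᵢ = Kᵢxᵢ:
  A: x = 0.219, y = 0.560
  B: x = 0.118, y = 0.107
  C: x = 0.663, y = 0.333

x_A = 0.219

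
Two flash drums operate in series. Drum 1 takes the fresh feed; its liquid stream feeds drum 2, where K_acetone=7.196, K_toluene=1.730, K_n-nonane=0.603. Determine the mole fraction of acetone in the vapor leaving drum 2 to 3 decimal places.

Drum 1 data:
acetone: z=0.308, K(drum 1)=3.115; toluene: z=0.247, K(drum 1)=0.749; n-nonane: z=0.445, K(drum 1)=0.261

y_acetone (drum 2) = 0.238

Drum 1:
Rachford–Rice: g(ψ₁) = Σ zᵢ(Kᵢ−1)/(1+ψ₁(Kᵢ−1)) = 0.
Check two-phase: ΣzᵢKᵢ = 1.261 > 1 and Σzᵢ/Kᵢ = 2.134 > 1, so g(0) = 0.261 > 0 and g(1) = -1.134 < 0.
Iterate (Newton) starting at ψ₁ = 0.48:
  ψ₁ = 0.480: g = -0.2569, g' = -0.943 → ψ₁ = 0.208
  ψ₁ = 0.208: g = -0.0012, g' = -1.022 → ψ₁ = 0.206
Converged at ψ₁ = 0.206.
Drum-1 compositions:
  acetone: x = 0.214, y = 0.668
  toluene: x = 0.260, y = 0.195
  n-nonane: x = 0.525, y = 0.137
Drum-2 feed = drum-1 liquid: z₂ = (0.2144, 0.2605, 0.5251).
Drum 2:
Newton iteration, ψ₂⁰ = 0.32:
  ψ₂ = 0.320: g = 0.3607, g' = -1.125 → ψ₂ = 0.641
  ψ₂ = 0.641: g = 0.1173, g' = -0.547 → ψ₂ = 0.855
  ψ₂ = 0.855: g = 0.0123, g' = -0.450 → ψ₂ = 0.883
Converged at ψ₂ = 0.883.
  acetone: x = 0.033, y = 0.238
  toluene: x = 0.158, y = 0.274
  n-nonane: x = 0.808, y = 0.487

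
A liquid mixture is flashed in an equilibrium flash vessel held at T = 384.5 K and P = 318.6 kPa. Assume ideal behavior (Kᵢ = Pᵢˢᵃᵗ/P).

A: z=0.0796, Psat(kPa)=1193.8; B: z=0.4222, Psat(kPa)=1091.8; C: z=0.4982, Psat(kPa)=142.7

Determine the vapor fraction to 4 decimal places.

Raoult's law: Kᵢ = Pᵢˢᵃᵗ/P = Pᵢˢᵃᵗ/318.6.
  K_A = 1193.8/318.6 = 3.747018, K_B = 1091.8/318.6 = 3.426868, K_C = 142.7/318.6 = 0.447897
Let ψ = V/F and solve Σ zᵢ(Kᵢ−1)/(1+ψ(Kᵢ−1)) = 0.
Check two-phase: ΣzᵢKᵢ = 1.9682 > 1 and Σzᵢ/Kᵢ = 1.2568 > 1, so g(0) = 0.9682 > 0 and g(1) = -0.2568 < 0.
Newton iteration, ψ⁰ = 0.34:
  ψ = 0.3400: g = 0.33584, g' = -1.1372 → ψ = 0.6353
  ψ = 0.6353: g = 0.05910, g' = -0.8249 → ψ = 0.7070
  ψ = 0.7070: g = 0.00047, g' = -0.8151 → ψ = 0.7075
Converged at ψ = 0.7075.

ψ = 0.7075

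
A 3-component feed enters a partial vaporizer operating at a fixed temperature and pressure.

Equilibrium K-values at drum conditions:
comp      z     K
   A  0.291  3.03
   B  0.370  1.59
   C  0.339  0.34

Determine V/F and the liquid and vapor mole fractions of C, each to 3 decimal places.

V/F = 0.677, x_C = 0.613, y_C = 0.208

Rachford–Rice: g(V/F) = Σ zᵢ(Kᵢ−1)/(1+V/F(Kᵢ−1)) = 0.
Feasibility: ΣzᵢKᵢ = 1.585, Σzᵢ/Kᵢ = 1.326 — both > 1, two phases present.
Iterate (Newton) starting at V/F = 0.41:
  V/F = 0.410: g = 0.1914, g' = -0.718 → V/F = 0.677
Converged at V/F = 0.677.
Compositions from xᵢ = zᵢ/(1+V/F(Kᵢ−1)), yᵢ = Kᵢxᵢ:
  A: x = 0.123, y = 0.371
  B: x = 0.264, y = 0.420
  C: x = 0.613, y = 0.208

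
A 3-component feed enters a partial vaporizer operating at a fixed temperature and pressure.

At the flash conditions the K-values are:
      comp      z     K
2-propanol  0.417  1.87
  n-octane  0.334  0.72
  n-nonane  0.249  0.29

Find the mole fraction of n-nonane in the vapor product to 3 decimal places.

Rachford–Rice: g(ψ) = Σ zᵢ(Kᵢ−1)/(1+ψ(Kᵢ−1)) = 0.
Feasibility: ΣzᵢKᵢ = 1.092, Σzᵢ/Kᵢ = 1.546 — both > 1, two phases present.
Iterate (Newton) starting at ψ = 0.5:
  ψ = 0.500: g = -0.1300, g' = -0.490 → ψ = 0.235
  ψ = 0.235: g = -0.0110, g' = -0.428 → ψ = 0.209
Converged at ψ = 0.209.
Compositions from xᵢ = zᵢ/(1+ψ(Kᵢ−1)), yᵢ = Kᵢxᵢ:
  2-propanol: x = 0.353, y = 0.660
  n-octane: x = 0.355, y = 0.255
  n-nonane: x = 0.292, y = 0.085

y_n-nonane = 0.085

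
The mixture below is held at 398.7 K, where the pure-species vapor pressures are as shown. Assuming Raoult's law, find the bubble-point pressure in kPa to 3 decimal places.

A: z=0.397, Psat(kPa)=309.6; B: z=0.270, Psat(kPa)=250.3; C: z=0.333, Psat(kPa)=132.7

Pbub = 234.681 kPa

At the bubble point ψ → 0, so ΣzᵢKᵢ = 1 with Kᵢ = Pᵢˢᵃᵗ/P ⇒ P = ΣzᵢPᵢˢᵃᵗ.
P = 0.397·309.6 + 0.270·250.3 + 0.333·132.7 = 234.681 kPa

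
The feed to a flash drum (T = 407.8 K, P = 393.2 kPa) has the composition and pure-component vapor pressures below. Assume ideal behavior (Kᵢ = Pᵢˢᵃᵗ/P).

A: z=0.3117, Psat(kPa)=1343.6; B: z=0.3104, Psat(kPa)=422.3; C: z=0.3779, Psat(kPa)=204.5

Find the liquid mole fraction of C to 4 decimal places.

Raoult's law: Kᵢ = Pᵢˢᵃᵗ/P = Pᵢˢᵃᵗ/393.2.
  K_A = 1343.6/393.2 = 3.417091, K_B = 422.3/393.2 = 1.074008, K_C = 204.5/393.2 = 0.520092
Let β = V/F and solve Σ zᵢ(Kᵢ−1)/(1+β(Kᵢ−1)) = 0.
g(0) = ΣzᵢKᵢ − 1 = 0.5950 and g(1) = 1 − Σzᵢ/Kᵢ = -0.1068, so a root lies in (0, 1).
Iterate (Newton) starting at β = 0.34:
  β = 0.3400: g = 0.21924, g' = -0.6746 → β = 0.6650
  β = 0.6650: g = 0.04448, g' = -0.4572 → β = 0.7623
  β = 0.7623: g = 0.00081, g' = -0.4433 → β = 0.7641
Converged at β = 0.7641.
Compositions from xᵢ = zᵢ/(1+β(Kᵢ−1)), yᵢ = Kᵢxᵢ:
  A: x = 0.1095, y = 0.3741
  B: x = 0.2938, y = 0.3155
  C: x = 0.5967, y = 0.3104

x_C = 0.5967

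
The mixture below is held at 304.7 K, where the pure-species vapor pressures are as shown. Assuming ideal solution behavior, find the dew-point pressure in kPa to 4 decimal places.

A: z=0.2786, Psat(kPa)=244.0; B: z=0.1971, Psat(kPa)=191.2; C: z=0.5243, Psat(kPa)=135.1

At the dew point ψ → 1, so Σzᵢ/Kᵢ = 1 with Kᵢ = Pᵢˢᵃᵗ/P ⇒ 1/P = Σzᵢ/Pᵢˢᵃᵗ.
1/P = 0.2786/244.0 + 0.1971/191.2 + 0.5243/135.1 = 0.0060535 ⇒ P = 165.1940 kPa

Pdew = 165.1940 kPa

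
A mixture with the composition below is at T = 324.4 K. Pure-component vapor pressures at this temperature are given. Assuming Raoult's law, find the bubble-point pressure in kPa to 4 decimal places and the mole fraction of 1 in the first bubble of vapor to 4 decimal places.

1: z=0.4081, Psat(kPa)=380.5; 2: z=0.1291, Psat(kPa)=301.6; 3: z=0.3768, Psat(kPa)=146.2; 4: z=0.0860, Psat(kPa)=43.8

Pbub = 253.0736 kPa, y_1 = 0.6136

At the bubble point ψ → 0, so ΣzᵢKᵢ = 1 with Kᵢ = Pᵢˢᵃᵗ/P ⇒ P = ΣzᵢPᵢˢᵃᵗ.
P = 0.4081·380.5 + 0.1291·301.6 + 0.3768·146.2 + 0.0860·43.8 = 253.0736 kPa
yᵢ = zᵢPᵢˢᵃᵗ/P ⇒ y_1 = 0.4081·380.5/253.0736 = 0.6136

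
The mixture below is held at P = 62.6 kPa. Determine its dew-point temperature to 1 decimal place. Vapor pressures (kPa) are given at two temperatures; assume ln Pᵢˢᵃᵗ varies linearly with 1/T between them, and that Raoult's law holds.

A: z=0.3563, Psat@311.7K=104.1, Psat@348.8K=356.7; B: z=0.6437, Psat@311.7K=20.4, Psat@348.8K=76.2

T = 332.9 K

Dew-point temperature: Σzᵢ·P/Pᵢˢᵃᵗ(T) = 1. Interpolate ln Pᵢˢᵃᵗ = aᵢ + bᵢ/T.
  T = 311.7 K: ΣzᵢP/Pᵢˢᵃᵗ = 2.1895
  T = 348.8 K: ΣzᵢP/Pᵢˢᵃᵗ = 0.5913
  T = 330.2 K: ΣzᵢP/Pᵢˢᵃᵗ = 1.0986
  T = 339.5 K: ΣzᵢP/Pᵢˢᵃᵗ = 0.7992
  T = 334.9 K: ΣzᵢP/Pᵢˢᵃᵗ = 0.9334
  T = 332.5 K: ΣzᵢP/Pᵢˢᵃᵗ = 1.0138
Interpolating between 332.5 K and 334.9 K gives T ≈ 332.9 K.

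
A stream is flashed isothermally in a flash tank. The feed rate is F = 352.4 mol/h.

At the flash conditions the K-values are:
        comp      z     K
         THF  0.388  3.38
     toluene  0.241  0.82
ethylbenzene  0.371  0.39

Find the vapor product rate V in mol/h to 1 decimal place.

Newton–Raphson from V/F = 0.5:
  V/F = 0.500: g = 0.0484, g' = -0.753 → V/F = 0.564
  V/F = 0.564: g = 0.0008, g' = -0.731 → V/F = 0.565
Converged at V/F = 0.565.
Then V = V/F·F = 0.5653·352.4 = 199.2 mol/h and L = F − V = 153.2 mol/h.

V = 199.2 mol/h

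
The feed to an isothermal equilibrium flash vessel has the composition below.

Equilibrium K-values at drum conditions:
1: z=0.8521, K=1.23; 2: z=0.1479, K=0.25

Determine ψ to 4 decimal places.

ψ = 0.4931

Let ψ = V/F and solve Σ zᵢ(Kᵢ−1)/(1+ψ(Kᵢ−1)) = 0.
g(0) = ΣzᵢKᵢ − 1 = 0.0851 and g(1) = 1 − Σzᵢ/Kᵢ = -0.2844, so a root lies in (0, 1).
Binary case is linear: z₁(K₁−1)(1+ψ(K₂−1)) + z₂(K₂−1)(1+ψ(K₁−1)) = 0
⇒ ψ = [z₁(K₁−1)+z₂(K₂−1)] / [−(K₁−1)(K₂−1)] = 0.08506/0.17250 = 0.4931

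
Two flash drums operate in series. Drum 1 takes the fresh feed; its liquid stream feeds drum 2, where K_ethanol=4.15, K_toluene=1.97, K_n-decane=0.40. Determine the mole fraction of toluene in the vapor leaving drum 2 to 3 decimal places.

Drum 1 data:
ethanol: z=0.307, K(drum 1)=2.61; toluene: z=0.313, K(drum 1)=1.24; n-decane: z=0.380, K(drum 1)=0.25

Drum 1:
Iterate (Newton) starting at ψ₁ = 0.52:
  ψ₁ = 0.520: g = -0.1314, g' = -0.824 → ψ₁ = 0.361
  ψ₁ = 0.361: g = -0.0088, g' = -0.735 → ψ₁ = 0.349
Converged at ψ₁ = 0.349.
Drum-1 compositions:
  ethanol: x = 0.197, y = 0.513
  toluene: x = 0.289, y = 0.358
  n-decane: x = 0.515, y = 0.129
Drum-2 feed = drum-1 liquid: z₂ = (0.1966, 0.2888, 0.5145).
Drum 2:
Material balance + equilibrium reduce to Σ zᵢ(Kᵢ−1)/(1+ψ₂(Kᵢ−1)) = 0.
g(0) = ΣzᵢKᵢ − 1 = 0.591 and g(1) = 1 − Σzᵢ/Kᵢ = -0.480, so a root lies in (0, 1).
Iterate (Newton) starting at ψ₂ = 0.41:
  ψ₂ = 0.410: g = 0.0613, g' = -0.836 → ψ₂ = 0.483
  ψ₂ = 0.483: g = 0.0015, g' = -0.800 → ψ₂ = 0.485
Converged at ψ₂ = 0.485.
  ethanol: x = 0.078, y = 0.323
  toluene: x = 0.196, y = 0.387
  n-decane: x = 0.726, y = 0.290

y_toluene (drum 2) = 0.387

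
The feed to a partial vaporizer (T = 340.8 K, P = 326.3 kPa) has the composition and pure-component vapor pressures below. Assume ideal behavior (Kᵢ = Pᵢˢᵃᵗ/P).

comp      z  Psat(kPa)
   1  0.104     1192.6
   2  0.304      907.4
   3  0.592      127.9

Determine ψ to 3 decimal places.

Raoult's law: Kᵢ = Pᵢˢᵃᵗ/P = Pᵢˢᵃᵗ/326.3.
  K_1 = 1192.6/326.3 = 3.65492, K_2 = 907.4/326.3 = 2.78088, K_3 = 127.9/326.3 = 0.39197
Let ψ = V/F and solve Σ zᵢ(Kᵢ−1)/(1+ψ(Kᵢ−1)) = 0.
g(0) = ΣzᵢKᵢ − 1 = 0.458 and g(1) = 1 − Σzᵢ/Kᵢ = -0.648, so a root lies in (0, 1).
Newton–Raphson from ψ = 0.5:
  ψ = 0.500: g = -0.1122, g' = -0.857 → ψ = 0.369
  ψ = 0.369: g = 0.0020, g' = -0.902 → ψ = 0.371
Converged at ψ = 0.371.

ψ = 0.371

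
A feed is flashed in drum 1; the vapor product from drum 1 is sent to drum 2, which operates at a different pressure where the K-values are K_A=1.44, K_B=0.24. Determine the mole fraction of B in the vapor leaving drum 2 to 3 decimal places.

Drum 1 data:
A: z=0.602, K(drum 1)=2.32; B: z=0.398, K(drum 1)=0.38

Drum 1:
Rachford–Rice: g(ψ₁) = Σ zᵢ(Kᵢ−1)/(1+ψ₁(Kᵢ−1)) = 0.
g(0) = ΣzᵢKᵢ − 1 = 0.548 and g(1) = 1 − Σzᵢ/Kᵢ = -0.307, so a root lies in (0, 1).
Newton–Raphson from ψ₁ = 0.5:
  ψ₁ = 0.500: g = 0.1211, g' = -0.702 → ψ₁ = 0.672
  ψ₁ = 0.672: g = -0.0022, g' = -0.744 → ψ₁ = 0.669
Converged at ψ₁ = 0.669.
Drum-1 compositions:
  A: x = 0.320, y = 0.741
  B: x = 0.680, y = 0.259
Drum-2 feed = drum-1 vapor: z₂ = (0.7414, 0.2586).
Drum 2:
Material balance + equilibrium reduce to Σ zᵢ(Kᵢ−1)/(1+ψ₂(Kᵢ−1)) = 0.
Check two-phase: ΣzᵢKᵢ = 1.130 > 1 and Σzᵢ/Kᵢ = 1.592 > 1, so g(0) = 0.130 > 0 and g(1) = -0.592 < 0.
Iterate (Newton) starting at ψ₂ = 0.54:
  ψ₂ = 0.540: g = -0.0697, g' = -0.523 → ψ₂ = 0.407
  ψ₂ = 0.407: g = -0.0078, g' = -0.416 → ψ₂ = 0.388
Converged at ψ₂ = 0.388.
  A: x = 0.633, y = 0.912
  B: x = 0.367, y = 0.088

y_B (drum 2) = 0.088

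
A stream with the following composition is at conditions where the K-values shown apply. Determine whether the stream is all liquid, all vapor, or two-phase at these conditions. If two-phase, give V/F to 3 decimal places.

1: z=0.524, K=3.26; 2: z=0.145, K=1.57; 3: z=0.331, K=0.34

ΣzᵢKᵢ = 2.048; Σzᵢ/Kᵢ = 1.227.
Both exceed 1, so a two-phase solution exists.
Material balance + equilibrium reduce to Σ zᵢ(Kᵢ−1)/(1+ψ(Kᵢ−1)) = 0.
Newton–Raphson from ψ = 0.5:
  ψ = 0.500: g = 0.2942, g' = -0.940 → ψ = 0.813
  ψ = 0.813: g = 0.0023, g' = -1.026 → ψ = 0.815
Converged at ψ = 0.815.

two-phase, V/F = 0.815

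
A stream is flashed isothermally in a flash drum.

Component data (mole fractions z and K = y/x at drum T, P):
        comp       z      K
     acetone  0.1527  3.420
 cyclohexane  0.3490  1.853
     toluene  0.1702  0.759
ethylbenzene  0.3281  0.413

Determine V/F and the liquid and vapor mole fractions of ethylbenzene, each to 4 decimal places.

Newton iteration, V/F⁰ = 0.5:
  V/F = 0.5000: g = 0.05666, g' = -0.5472 → V/F = 0.6035
  V/F = 0.6035: g = 0.00044, g' = -0.5430 → V/F = 0.6044
Converged at V/F = 0.6044.
Compositions from xᵢ = zᵢ/(1+V/F(Kᵢ−1)), yᵢ = Kᵢxᵢ:
  acetone: x = 0.0620, y = 0.2121
  cyclohexane: x = 0.2303, y = 0.4267
  toluene: x = 0.1992, y = 0.1512
  ethylbenzene: x = 0.5085, y = 0.2100

V/F = 0.6044, x_ethylbenzene = 0.5085, y_ethylbenzene = 0.2100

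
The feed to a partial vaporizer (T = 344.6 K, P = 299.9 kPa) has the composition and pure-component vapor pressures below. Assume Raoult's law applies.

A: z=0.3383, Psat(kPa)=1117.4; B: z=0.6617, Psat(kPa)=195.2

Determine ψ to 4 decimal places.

ψ = 0.7263

Raoult's law: Kᵢ = Pᵢˢᵃᵗ/P = Pᵢˢᵃᵗ/299.9.
  K_A = 1117.4/299.9 = 3.725909, K_B = 195.2/299.9 = 0.650884
Material balance + equilibrium reduce to Σ zᵢ(Kᵢ−1)/(1+ψ(Kᵢ−1)) = 0.
Feasibility: ΣzᵢKᵢ = 1.6912, Σzᵢ/Kᵢ = 1.1074 — both > 1, two phases present.
Newton–Raphson from ψ = 0.62:
  ψ = 0.6200: g = 0.04798, g' = -0.4787 → ψ = 0.7202
  ψ = 0.7202: g = 0.00259, g' = -0.4302 → ψ = 0.7263
Converged at ψ = 0.7263.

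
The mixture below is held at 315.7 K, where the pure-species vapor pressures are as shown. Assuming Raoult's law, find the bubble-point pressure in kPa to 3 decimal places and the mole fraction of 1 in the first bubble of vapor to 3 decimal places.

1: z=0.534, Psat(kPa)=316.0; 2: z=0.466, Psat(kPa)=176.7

At the bubble point ψ → 0, so ΣzᵢKᵢ = 1 with Kᵢ = Pᵢˢᵃᵗ/P ⇒ P = ΣzᵢPᵢˢᵃᵗ.
P = 0.534·316.0 + 0.466·176.7 = 251.086 kPa
yᵢ = zᵢPᵢˢᵃᵗ/P ⇒ y_1 = 0.534·316.0/251.086 = 0.672

Pbub = 251.086 kPa, y_1 = 0.672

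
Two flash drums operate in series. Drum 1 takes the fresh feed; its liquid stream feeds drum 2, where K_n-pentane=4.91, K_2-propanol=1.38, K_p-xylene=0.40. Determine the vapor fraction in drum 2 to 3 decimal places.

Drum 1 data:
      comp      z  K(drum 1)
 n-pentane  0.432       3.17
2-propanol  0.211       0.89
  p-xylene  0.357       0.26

V/F (drum 2) = 0.330

Drum 1:
Let ψ₁ = V/F and solve Σ zᵢ(Kᵢ−1)/(1+ψ₁(Kᵢ−1)) = 0.
g(0) = ΣzᵢKᵢ − 1 = 0.650 and g(1) = 1 − Σzᵢ/Kᵢ = -0.746, so a root lies in (0, 1).
Newton iteration, ψ₁⁰ = 0.5:
  ψ₁ = 0.500: g = 0.0057, g' = -0.963 → ψ₁ = 0.506
Converged at ψ₁ = 0.506.
Drum-1 compositions:
  n-pentane: x = 0.206, y = 0.653
  2-propanol: x = 0.223, y = 0.199
  p-xylene: x = 0.571, y = 0.148
Drum-2 feed = drum-1 liquid: z₂ = (0.2059, 0.2234, 0.5706).
Drum 2:
Iterate (Newton) starting at ψ₂ = 0.5:
  ψ₂ = 0.500: g = -0.1453, g' = -0.803 → ψ₂ = 0.319
  ψ₂ = 0.319: g = 0.0106, g' = -0.963 → ψ₂ = 0.330
Converged at ψ₂ = 0.330.
  n-pentane: x = 0.090, y = 0.441
  2-propanol: x = 0.199, y = 0.274
  p-xylene: x = 0.712, y = 0.285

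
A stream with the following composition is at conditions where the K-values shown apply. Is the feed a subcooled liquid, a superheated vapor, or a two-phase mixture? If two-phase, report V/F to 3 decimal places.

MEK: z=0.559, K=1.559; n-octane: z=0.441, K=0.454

ΣzᵢKᵢ = 1.072; Σzᵢ/Kᵢ = 1.330.
Both exceed 1, so a two-phase solution exists.
Rachford–Rice: g(ψ) = Σ zᵢ(Kᵢ−1)/(1+ψ(Kᵢ−1)) = 0.
Newton–Raphson from ψ = 0.5:
  ψ = 0.500: g = -0.0870, g' = -0.355 → ψ = 0.255
  ψ = 0.255: g = -0.0063, g' = -0.311 → ψ = 0.235
Converged at ψ = 0.235.

two-phase, V/F = 0.235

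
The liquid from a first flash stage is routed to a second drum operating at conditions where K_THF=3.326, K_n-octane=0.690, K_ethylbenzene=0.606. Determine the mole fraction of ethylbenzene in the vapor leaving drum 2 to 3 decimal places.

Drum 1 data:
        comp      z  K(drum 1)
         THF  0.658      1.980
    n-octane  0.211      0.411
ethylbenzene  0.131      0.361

y_ethylbenzene (drum 2) = 0.223

Drum 1:
Let ψ₁ = V/F and solve Σ zᵢ(Kᵢ−1)/(1+ψ₁(Kᵢ−1)) = 0.
g(0) = ΣzᵢKᵢ − 1 = 0.437 and g(1) = 1 − Σzᵢ/Kᵢ = -0.209, so a root lies in (0, 1).
Newton iteration, ψ₁⁰ = 0.37:
  ψ₁ = 0.370: g = 0.2047, g' = -0.552 → ψ₁ = 0.741
  ψ₁ = 0.741: g = -0.0059, g' = -0.636 → ψ₁ = 0.732
Converged at ψ₁ = 0.732.
Drum-1 compositions:
  THF: x = 0.383, y = 0.759
  n-octane: x = 0.371, y = 0.152
  ethylbenzene: x = 0.246, y = 0.089
Drum-2 feed = drum-1 liquid: z₂ = (0.3832, 0.3708, 0.2460).
Drum 2:
Rachford–Rice: g(ψ₂) = Σ zᵢ(Kᵢ−1)/(1+ψ₂(Kᵢ−1)) = 0.
Check two-phase: ΣzᵢKᵢ = 1.680 > 1 and Σzᵢ/Kᵢ = 1.059 > 1, so g(0) = 0.680 > 0 and g(1) = -0.059 < 0.
Newton–Raphson from ψ₂ = 0.5:
  ψ₂ = 0.500: g = 0.1554, g' = -0.552 → ψ₂ = 0.781
  ψ₂ = 0.781: g = 0.0247, g' = -0.403 → ψ₂ = 0.843
  ψ₂ = 0.843: g = 0.0005, g' = -0.388 → ψ₂ = 0.844
Converged at ψ₂ = 0.844.
  THF: x = 0.129, y = 0.430
  n-octane: x = 0.502, y = 0.346
  ethylbenzene: x = 0.369, y = 0.223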